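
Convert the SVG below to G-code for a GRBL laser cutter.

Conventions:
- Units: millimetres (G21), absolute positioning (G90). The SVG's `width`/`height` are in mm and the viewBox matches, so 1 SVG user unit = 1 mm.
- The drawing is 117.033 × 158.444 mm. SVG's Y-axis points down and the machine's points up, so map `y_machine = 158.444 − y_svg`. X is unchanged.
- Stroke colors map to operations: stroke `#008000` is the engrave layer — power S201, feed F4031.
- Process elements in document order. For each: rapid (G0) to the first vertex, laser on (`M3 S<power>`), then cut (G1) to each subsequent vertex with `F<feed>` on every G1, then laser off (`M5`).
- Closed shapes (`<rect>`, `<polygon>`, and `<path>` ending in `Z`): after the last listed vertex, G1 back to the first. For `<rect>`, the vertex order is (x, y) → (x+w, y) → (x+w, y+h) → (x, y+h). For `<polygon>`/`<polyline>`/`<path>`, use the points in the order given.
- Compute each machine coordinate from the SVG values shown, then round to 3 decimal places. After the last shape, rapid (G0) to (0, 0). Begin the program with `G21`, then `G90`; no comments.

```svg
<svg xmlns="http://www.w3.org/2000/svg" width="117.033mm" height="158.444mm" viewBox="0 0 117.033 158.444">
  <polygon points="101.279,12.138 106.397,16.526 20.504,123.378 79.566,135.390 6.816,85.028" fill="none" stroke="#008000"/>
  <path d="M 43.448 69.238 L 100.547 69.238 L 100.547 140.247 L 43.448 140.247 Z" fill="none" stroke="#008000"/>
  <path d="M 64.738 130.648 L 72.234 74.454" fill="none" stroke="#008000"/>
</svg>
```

G21
G90
G0 X101.279 Y146.306
M3 S201
G1 X106.397 Y141.918 F4031
G1 X20.504 Y35.066 F4031
G1 X79.566 Y23.054 F4031
G1 X6.816 Y73.416 F4031
G1 X101.279 Y146.306 F4031
M5
G0 X43.448 Y89.206
M3 S201
G1 X100.547 Y89.206 F4031
G1 X100.547 Y18.197 F4031
G1 X43.448 Y18.197 F4031
G1 X43.448 Y89.206 F4031
M5
G0 X64.738 Y27.796
M3 S201
G1 X72.234 Y83.990 F4031
M5
G0 X0.000 Y0.000

Since the viewBox matches the mm dimensions, user units are millimetres directly. The only transform is the Y-flip y_m = 158.444 − y_svg.

Shape 1 is a closed polygon drawn with `<polygon>`. Its stroke #008000 means engrave at S201, F4031. After flipping Y the toolpath is (101.279,146.306) → (106.397,141.918) → (20.504,35.066) → (79.566,23.054) → (6.816,73.416) → (101.279,146.306), returning to the start.

Shape 2 is a rectangle drawn with `<path>`. Its stroke #008000 means engrave at S201, F4031. After flipping Y the toolpath is (43.448,89.206) → (100.547,89.206) → (100.547,18.197) → (43.448,18.197) → (43.448,89.206), returning to the start.

Shape 3 is a line segment drawn with `<path>`. Its stroke #008000 means engrave at S201, F4031. After flipping Y the toolpath is (64.738,27.796) → (72.234,83.990).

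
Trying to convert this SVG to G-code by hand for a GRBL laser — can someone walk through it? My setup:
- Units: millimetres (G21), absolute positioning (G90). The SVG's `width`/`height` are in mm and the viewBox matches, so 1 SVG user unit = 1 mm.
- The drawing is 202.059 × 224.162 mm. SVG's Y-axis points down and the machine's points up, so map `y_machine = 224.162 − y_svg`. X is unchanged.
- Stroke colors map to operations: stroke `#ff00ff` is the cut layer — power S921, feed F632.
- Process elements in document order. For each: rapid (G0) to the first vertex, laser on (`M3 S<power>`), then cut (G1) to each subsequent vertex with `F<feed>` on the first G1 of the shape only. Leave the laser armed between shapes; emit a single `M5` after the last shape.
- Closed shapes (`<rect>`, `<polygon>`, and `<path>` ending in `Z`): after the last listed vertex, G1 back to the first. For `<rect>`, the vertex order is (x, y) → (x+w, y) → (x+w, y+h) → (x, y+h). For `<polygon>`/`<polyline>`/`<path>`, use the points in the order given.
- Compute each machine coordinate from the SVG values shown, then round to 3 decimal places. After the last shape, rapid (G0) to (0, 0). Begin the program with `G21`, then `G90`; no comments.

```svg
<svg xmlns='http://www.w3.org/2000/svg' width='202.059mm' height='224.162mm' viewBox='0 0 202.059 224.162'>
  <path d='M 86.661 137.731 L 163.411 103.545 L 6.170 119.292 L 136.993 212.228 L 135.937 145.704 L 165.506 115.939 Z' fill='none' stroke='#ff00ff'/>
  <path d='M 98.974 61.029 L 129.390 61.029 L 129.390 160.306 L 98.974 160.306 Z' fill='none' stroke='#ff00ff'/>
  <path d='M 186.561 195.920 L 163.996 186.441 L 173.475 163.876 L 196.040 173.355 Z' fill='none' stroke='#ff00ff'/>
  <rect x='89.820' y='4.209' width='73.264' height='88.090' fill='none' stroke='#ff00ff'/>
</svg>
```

G21
G90
G0 X86.661 Y86.431
M3 S921
G1 X163.411 Y120.617 F632
G1 X6.170 Y104.870
G1 X136.993 Y11.934
G1 X135.937 Y78.458
G1 X165.506 Y108.223
G1 X86.661 Y86.431
G0 X98.974 Y163.133
M3 S921
G1 X129.390 Y163.133 F632
G1 X129.390 Y63.856
G1 X98.974 Y63.856
G1 X98.974 Y163.133
G0 X186.561 Y28.242
M3 S921
G1 X163.996 Y37.721 F632
G1 X173.475 Y60.286
G1 X196.040 Y50.807
G1 X186.561 Y28.242
G0 X89.820 Y219.953
M3 S921
G1 X163.084 Y219.953 F632
G1 X163.084 Y131.863
G1 X89.820 Y131.863
G1 X89.820 Y219.953
M5
G0 X0.000 Y0.000

viewBox `0 0 202.059 224.162` with mm width/height → 1 unit = 1 mm. Flip: y_m = 224.162 − y_svg.

**Shape 1** — `<path>` closed polygon, stroke `#ff00ff` → cut (S921, F632). Machine vertices: (86.661,86.431) → (163.411,120.617) → (6.170,104.870) → (136.993,11.934) → (135.937,78.458) → (165.506,108.223) → (86.661,86.431). Closed: final G1 returns to the first vertex.

**Shape 2** — `<path>` rectangle, stroke `#ff00ff` → cut (S921, F632). Machine vertices: (98.974,163.133) → (129.390,163.133) → (129.390,63.856) → (98.974,63.856) → (98.974,163.133). Closed: final G1 returns to the first vertex.

**Shape 3** — `<path>` regular polygon, stroke `#ff00ff` → cut (S921, F632). Machine vertices: (186.561,28.242) → (163.996,37.721) → (173.475,60.286) → (196.040,50.807) → (186.561,28.242). Closed: final G1 returns to the first vertex.

**Shape 4** — `<rect>` rectangle, stroke `#ff00ff` → cut (S921, F632). Machine vertices: (89.820,219.953) → (163.084,219.953) → (163.084,131.863) → (89.820,131.863) → (89.820,219.953). Closed: final G1 returns to the first vertex.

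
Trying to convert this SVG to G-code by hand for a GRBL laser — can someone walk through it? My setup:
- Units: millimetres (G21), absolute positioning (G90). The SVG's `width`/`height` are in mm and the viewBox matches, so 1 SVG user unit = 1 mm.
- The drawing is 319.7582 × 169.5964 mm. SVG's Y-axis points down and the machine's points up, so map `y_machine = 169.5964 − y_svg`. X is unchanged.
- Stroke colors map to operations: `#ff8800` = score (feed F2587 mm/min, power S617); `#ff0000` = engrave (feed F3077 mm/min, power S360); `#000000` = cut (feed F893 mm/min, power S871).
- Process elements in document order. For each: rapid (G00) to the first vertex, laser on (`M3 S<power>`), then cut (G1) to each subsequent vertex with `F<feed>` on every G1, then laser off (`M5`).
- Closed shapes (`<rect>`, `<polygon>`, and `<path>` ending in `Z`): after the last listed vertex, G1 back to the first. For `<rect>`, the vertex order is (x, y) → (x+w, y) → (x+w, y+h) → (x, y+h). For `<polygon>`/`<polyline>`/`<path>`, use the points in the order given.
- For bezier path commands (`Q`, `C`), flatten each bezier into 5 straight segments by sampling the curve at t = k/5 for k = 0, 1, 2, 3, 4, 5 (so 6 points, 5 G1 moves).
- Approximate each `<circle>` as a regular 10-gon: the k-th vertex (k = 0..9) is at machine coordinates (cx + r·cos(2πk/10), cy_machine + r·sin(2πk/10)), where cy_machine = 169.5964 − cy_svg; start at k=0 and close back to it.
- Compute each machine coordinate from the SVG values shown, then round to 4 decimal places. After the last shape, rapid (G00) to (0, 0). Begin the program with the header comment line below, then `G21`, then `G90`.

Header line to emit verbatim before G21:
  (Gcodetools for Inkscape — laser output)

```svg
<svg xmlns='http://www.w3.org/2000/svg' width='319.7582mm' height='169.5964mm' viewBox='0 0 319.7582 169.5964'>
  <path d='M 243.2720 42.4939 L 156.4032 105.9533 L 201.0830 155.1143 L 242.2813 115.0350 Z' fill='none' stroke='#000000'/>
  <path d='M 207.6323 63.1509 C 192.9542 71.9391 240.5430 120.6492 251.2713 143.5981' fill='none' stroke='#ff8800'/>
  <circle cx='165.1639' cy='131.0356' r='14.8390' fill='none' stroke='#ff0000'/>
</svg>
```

Since the viewBox matches the mm dimensions, user units are millimetres directly. The only transform is the Y-flip y_m = 169.5964 − y_svg.

Shape 1 is a closed polygon drawn with `<path>`. Its stroke #000000 means cut at S871, F893. After flipping Y the toolpath is (243.2720,127.1025) → (156.4032,63.6431) → (201.0830,14.4821) → (242.2813,54.5614) → (243.2720,127.1025), returning to the start.

Shape 2 is a cubic bezier drawn with `<path>`. Its stroke #ff8800 means score at S617, F2587. After flipping Y the toolpath is (207.6323,106.4455) → (205.5044,96.9074) → (213.5625,80.9409) → (227.0485,61.6986) → (241.2041,42.3335) → (251.2713,25.9983).

Shape 3 is a circle drawn with `<circle>`. Its stroke #ff0000 means engrave at S360, F3077. After flipping Y the toolpath is (180.0029,38.5608) → (177.1689,47.2829) → (169.7494,52.6735) → (160.5784,52.6735) → (153.1589,47.2829) → (150.3249,38.5608) → (153.1589,29.8387) → (160.5784,24.4481) → (169.7494,24.4481) → (177.1689,29.8387) → (180.0029,38.5608), returning to the start.

(Gcodetools for Inkscape — laser output)
G21
G90
G00 X243.2720 Y127.1025
M3 S871
G1 X156.4032 Y63.6431 F893
G1 X201.0830 Y14.4821 F893
G1 X242.2813 Y54.5614 F893
G1 X243.2720 Y127.1025 F893
M5
G00 X207.6323 Y106.4455
M3 S617
G1 X205.5044 Y96.9074 F2587
G1 X213.5625 Y80.9409 F2587
G1 X227.0485 Y61.6986 F2587
G1 X241.2041 Y42.3335 F2587
G1 X251.2713 Y25.9983 F2587
M5
G00 X180.0029 Y38.5608
M3 S360
G1 X177.1689 Y47.2829 F3077
G1 X169.7494 Y52.6735 F3077
G1 X160.5784 Y52.6735 F3077
G1 X153.1589 Y47.2829 F3077
G1 X150.3249 Y38.5608 F3077
G1 X153.1589 Y29.8387 F3077
G1 X160.5784 Y24.4481 F3077
G1 X169.7494 Y24.4481 F3077
G1 X177.1689 Y29.8387 F3077
G1 X180.0029 Y38.5608 F3077
M5
G00 X0.0000 Y0.0000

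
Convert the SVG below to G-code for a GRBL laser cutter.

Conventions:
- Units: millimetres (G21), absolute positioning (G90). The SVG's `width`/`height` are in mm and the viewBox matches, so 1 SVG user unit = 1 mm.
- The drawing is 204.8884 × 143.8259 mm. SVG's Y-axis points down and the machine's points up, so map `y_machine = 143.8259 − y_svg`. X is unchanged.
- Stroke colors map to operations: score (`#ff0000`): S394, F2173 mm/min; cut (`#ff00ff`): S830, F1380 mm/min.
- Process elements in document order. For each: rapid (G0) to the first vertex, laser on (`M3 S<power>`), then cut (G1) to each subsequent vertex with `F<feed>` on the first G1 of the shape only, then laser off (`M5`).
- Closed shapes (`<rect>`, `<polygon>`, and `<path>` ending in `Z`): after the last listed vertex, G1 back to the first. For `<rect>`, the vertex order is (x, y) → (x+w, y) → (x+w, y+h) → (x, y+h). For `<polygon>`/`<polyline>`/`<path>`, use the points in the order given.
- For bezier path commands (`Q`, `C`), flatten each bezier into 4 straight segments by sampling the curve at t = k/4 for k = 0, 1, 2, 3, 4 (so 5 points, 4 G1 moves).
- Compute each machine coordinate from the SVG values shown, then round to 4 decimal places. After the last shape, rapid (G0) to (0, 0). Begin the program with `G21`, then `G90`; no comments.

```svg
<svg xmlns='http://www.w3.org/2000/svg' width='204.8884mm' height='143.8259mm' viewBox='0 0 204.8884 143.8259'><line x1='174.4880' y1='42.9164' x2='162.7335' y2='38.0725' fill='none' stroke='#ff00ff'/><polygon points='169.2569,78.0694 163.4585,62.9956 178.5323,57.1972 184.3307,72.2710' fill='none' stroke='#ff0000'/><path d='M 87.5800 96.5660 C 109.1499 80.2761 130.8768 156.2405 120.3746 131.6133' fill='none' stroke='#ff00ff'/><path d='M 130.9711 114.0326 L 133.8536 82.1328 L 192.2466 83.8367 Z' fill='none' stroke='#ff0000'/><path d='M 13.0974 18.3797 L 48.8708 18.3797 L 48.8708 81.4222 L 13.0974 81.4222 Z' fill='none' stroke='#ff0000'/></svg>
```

G21
G90
G0 X174.4880 Y100.9095
M3 S830
G1 X162.7335 Y105.7534 F1380
M5
G0 X169.2569 Y65.7565
M3 S394
G1 X163.4585 Y80.8303 F2173
G1 X178.5323 Y86.6287
G1 X184.3307 Y71.5549
G1 X169.2569 Y65.7565
M5
G0 X87.5800 Y47.2599
M3 S830
G1 X103.2808 Y45.1929 F1380
G1 X116.0043 Y26.6098
G1 X122.7143 Y9.5899
G1 X120.3746 Y12.2126
M5
G0 X130.9711 Y29.7933
M3 S394
G1 X133.8536 Y61.6931 F2173
G1 X192.2466 Y59.9892
G1 X130.9711 Y29.7933
M5
G0 X13.0974 Y125.4462
M3 S394
G1 X48.8708 Y125.4462 F2173
G1 X48.8708 Y62.4037
G1 X13.0974 Y62.4037
G1 X13.0974 Y125.4462
M5
G0 X0.0000 Y0.0000

viewBox `0 0 204.8884 143.8259` with mm width/height → 1 unit = 1 mm. Flip: y_m = 143.8259 − y_svg.

**Shape 1** — `<line>` line segment, stroke `#ff00ff` → cut (S830, F1380). Machine vertices: (174.4880,100.9095) → (162.7335,105.7534). Open path.

**Shape 2** — `<polygon>` regular polygon, stroke `#ff0000` → score (S394, F2173). Machine vertices: (169.2569,65.7565) → (163.4585,80.8303) → (178.5323,86.6287) → (184.3307,71.5549) → (169.2569,65.7565). Closed: final G1 returns to the first vertex.

**Shape 3** — `<path>` cubic bezier, stroke `#ff00ff` → cut (S830, F1380). Control points (SVG): P0=(87.5800,96.5660), P1=(109.1499,80.2761), P2=(130.8768,156.2405), P3=(120.3746,131.6133); sampled at t=k/4. Machine vertices: (87.5800,47.2599) → (103.2808,45.1929) → (116.0043,26.6098) → (122.7143,9.5899) → (120.3746,12.2126). Open path.

**Shape 4** — `<path>` closed polygon, stroke `#ff0000` → score (S394, F2173). Machine vertices: (130.9711,29.7933) → (133.8536,61.6931) → (192.2466,59.9892) → (130.9711,29.7933). Closed: final G1 returns to the first vertex.

**Shape 5** — `<path>` rectangle, stroke `#ff0000` → score (S394, F2173). Machine vertices: (13.0974,125.4462) → (48.8708,125.4462) → (48.8708,62.4037) → (13.0974,62.4037) → (13.0974,125.4462). Closed: final G1 returns to the first vertex.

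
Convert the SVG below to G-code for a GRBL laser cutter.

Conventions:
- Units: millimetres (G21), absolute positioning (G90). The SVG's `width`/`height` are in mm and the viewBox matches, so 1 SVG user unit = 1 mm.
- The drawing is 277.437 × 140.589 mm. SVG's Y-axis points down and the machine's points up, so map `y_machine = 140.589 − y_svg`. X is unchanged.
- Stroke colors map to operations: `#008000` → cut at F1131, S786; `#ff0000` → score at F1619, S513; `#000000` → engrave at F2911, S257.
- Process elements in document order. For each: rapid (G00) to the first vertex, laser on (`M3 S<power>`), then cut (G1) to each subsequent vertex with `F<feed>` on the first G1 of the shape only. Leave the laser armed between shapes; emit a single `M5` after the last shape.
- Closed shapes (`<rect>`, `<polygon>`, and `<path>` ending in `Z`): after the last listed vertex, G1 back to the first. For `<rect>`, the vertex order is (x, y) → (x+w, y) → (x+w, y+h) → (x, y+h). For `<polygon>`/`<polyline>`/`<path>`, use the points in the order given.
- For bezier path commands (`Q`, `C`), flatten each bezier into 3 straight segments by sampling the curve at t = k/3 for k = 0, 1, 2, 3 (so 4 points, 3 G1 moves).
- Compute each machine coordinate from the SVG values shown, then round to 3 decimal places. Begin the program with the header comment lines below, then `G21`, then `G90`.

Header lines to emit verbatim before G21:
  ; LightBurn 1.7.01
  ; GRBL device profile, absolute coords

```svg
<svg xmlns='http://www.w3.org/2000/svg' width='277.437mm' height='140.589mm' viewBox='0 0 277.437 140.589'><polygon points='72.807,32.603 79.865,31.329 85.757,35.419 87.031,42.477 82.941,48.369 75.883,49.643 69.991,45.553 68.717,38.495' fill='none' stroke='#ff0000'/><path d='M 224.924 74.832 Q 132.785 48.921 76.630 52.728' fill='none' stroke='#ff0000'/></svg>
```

viewBox `0 0 277.437 140.589` with mm width/height → 1 unit = 1 mm. Flip: y_m = 140.589 − y_svg.

**Shape 1** — `<polygon>` regular polygon, stroke `#ff0000` → score (S513, F1619). Machine vertices: (72.807,107.986) → (79.865,109.260) → (85.757,105.170) → (87.031,98.112) → (82.941,92.220) → (75.883,90.946) → (69.991,95.036) → (68.717,102.094) → (72.807,107.986). Closed: final G1 returns to the first vertex.

**Shape 2** — `<path>` quadratic bezier, stroke `#ff0000` → score (S513, F1619). Control points (SVG): P0=(224.924,74.832), P1=(132.785,48.921), P2=(76.630,52.728); sampled at t=k/3. Machine vertices: (224.924,65.757) → (167.496,79.729) → (118.065,87.097) → (76.630,87.861). Open path.

; LightBurn 1.7.01
; GRBL device profile, absolute coords
G21
G90
G00 X72.807 Y107.986
M3 S513
G1 X79.865 Y109.260 F1619
G1 X85.757 Y105.170
G1 X87.031 Y98.112
G1 X82.941 Y92.220
G1 X75.883 Y90.946
G1 X69.991 Y95.036
G1 X68.717 Y102.094
G1 X72.807 Y107.986
G00 X224.924 Y65.757
M3 S513
G1 X167.496 Y79.729 F1619
G1 X118.065 Y87.097
G1 X76.630 Y87.861
M5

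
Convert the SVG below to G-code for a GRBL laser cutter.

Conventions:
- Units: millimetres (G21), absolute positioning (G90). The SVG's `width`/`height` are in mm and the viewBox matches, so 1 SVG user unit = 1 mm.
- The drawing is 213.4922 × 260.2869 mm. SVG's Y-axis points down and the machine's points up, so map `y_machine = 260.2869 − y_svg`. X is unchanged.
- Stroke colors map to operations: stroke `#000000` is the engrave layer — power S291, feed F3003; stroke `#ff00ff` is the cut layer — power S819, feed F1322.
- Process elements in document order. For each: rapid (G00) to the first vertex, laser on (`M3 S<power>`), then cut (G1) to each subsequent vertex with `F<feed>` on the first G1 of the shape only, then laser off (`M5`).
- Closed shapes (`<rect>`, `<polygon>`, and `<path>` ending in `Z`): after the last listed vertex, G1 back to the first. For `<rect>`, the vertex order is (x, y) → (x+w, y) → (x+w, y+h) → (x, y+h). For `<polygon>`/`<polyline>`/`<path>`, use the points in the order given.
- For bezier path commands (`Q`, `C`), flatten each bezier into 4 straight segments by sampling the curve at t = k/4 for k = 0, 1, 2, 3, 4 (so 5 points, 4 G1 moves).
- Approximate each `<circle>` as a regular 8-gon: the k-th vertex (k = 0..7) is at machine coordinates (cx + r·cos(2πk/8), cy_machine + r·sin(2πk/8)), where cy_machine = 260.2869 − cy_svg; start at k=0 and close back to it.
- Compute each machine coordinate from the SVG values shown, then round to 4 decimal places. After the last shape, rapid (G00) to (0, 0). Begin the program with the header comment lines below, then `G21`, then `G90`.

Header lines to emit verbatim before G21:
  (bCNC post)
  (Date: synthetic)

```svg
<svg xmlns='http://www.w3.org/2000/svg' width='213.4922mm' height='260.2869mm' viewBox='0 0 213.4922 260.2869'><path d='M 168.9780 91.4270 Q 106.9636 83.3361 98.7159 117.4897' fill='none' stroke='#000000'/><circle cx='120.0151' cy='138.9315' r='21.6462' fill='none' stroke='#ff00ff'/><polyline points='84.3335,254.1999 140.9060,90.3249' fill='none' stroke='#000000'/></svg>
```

(bCNC post)
(Date: synthetic)
G21
G90
G00 X168.9780 Y168.8599
M3 S291
G1 X141.3312 Y170.2651 F3003
G1 X120.4053 Y166.3897
G1 X106.2002 Y157.2337
G1 X98.7159 Y142.7972
M5
G00 X141.6613 Y121.3554
M3 S819
G1 X135.3213 Y136.6616 F1322
G1 X120.0151 Y143.0016
G1 X104.7089 Y136.6616
G1 X98.3689 Y121.3554
G1 X104.7089 Y106.0492
G1 X120.0151 Y99.7092
G1 X135.3213 Y106.0492
G1 X141.6613 Y121.3554
M5
G00 X84.3335 Y6.0870
M3 S291
G1 X140.9060 Y169.9620 F3003
M5
G00 X0.0000 Y0.0000

viewBox `0 0 213.4922 260.2869` with mm width/height → 1 unit = 1 mm. Flip: y_m = 260.2869 − y_svg.

**Shape 1** — `<path>` quadratic bezier, stroke `#000000` → engrave (S291, F3003). Control points (SVG): P0=(168.9780,91.4270), P1=(106.9636,83.3361), P2=(98.7159,117.4897); sampled at t=k/4. Machine vertices: (168.9780,168.8599) → (141.3312,170.2651) → (120.4053,166.3897) → (106.2002,157.2337) → (98.7159,142.7972). Open path.

**Shape 2** — `<circle>` circle, stroke `#ff00ff` → cut (S819, F1322). Machine vertices: (141.6613,121.3554) → (135.3213,136.6616) → (120.0151,143.0016) → (104.7089,136.6616) → (98.3689,121.3554) → (104.7089,106.0492) → (120.0151,99.7092) → (135.3213,106.0492) → (141.6613,121.3554). Closed: final G1 returns to the first vertex.

**Shape 3** — `<polyline>` line segment, stroke `#000000` → engrave (S291, F3003). Machine vertices: (84.3335,6.0870) → (140.9060,169.9620). Open path.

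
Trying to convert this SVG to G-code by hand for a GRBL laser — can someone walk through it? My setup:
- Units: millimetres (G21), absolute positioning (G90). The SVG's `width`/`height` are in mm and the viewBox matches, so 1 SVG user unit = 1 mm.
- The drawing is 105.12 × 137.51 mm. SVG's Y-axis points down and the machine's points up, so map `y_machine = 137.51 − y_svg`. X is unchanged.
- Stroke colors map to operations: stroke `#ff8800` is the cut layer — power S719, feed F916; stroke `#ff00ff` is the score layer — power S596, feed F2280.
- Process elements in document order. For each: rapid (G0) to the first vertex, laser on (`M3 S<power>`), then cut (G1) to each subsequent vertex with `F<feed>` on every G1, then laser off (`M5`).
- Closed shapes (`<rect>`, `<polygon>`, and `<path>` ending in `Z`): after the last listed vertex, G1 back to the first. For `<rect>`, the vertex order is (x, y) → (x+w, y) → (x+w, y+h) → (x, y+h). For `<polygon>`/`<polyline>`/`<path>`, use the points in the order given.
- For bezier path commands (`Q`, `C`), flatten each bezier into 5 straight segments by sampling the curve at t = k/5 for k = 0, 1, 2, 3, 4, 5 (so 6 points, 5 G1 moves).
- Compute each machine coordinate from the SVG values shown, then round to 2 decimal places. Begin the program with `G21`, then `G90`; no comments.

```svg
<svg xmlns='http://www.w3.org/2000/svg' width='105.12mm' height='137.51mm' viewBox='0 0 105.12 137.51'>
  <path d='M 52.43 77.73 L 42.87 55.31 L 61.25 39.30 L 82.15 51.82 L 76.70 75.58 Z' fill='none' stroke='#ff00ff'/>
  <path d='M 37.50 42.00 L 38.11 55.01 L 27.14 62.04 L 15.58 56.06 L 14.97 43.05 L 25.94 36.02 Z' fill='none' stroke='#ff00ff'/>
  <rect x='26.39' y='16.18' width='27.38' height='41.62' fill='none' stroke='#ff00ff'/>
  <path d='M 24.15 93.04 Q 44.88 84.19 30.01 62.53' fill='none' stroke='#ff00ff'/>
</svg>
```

G21
G90
G0 X52.43 Y59.78
M3 S596
G1 X42.87 Y82.20 F2280
G1 X61.25 Y98.21 F2280
G1 X82.15 Y85.69 F2280
G1 X76.70 Y61.93 F2280
G1 X52.43 Y59.78 F2280
M5
G0 X37.50 Y95.51
M3 S596
G1 X38.11 Y82.50 F2280
G1 X27.14 Y75.47 F2280
G1 X15.58 Y81.45 F2280
G1 X14.97 Y94.46 F2280
G1 X25.94 Y101.49 F2280
G1 X37.50 Y95.51 F2280
M5
G0 X26.39 Y121.33
M3 S596
G1 X53.77 Y121.33 F2280
G1 X53.77 Y79.71 F2280
G1 X26.39 Y79.71 F2280
G1 X26.39 Y121.33 F2280
M5
G0 X24.15 Y44.47
M3 S596
G1 X31.02 Y48.52 F2280
G1 X35.04 Y53.60 F2280
G1 X36.21 Y59.70 F2280
G1 X34.53 Y66.83 F2280
G1 X30.01 Y74.98 F2280
M5

viewBox `0 0 105.12 137.51` with mm width/height → 1 unit = 1 mm. Flip: y_m = 137.51 − y_svg.

**Shape 1** — `<path>` regular polygon, stroke `#ff00ff` → score (S596, F2280). Machine vertices: (52.43,59.78) → (42.87,82.20) → (61.25,98.21) → (82.15,85.69) → (76.70,61.93) → (52.43,59.78). Closed: final G1 returns to the first vertex.

**Shape 2** — `<path>` regular polygon, stroke `#ff00ff` → score (S596, F2280). Machine vertices: (37.50,95.51) → (38.11,82.50) → (27.14,75.47) → (15.58,81.45) → (14.97,94.46) → (25.94,101.49) → (37.50,95.51). Closed: final G1 returns to the first vertex.

**Shape 3** — `<rect>` rectangle, stroke `#ff00ff` → score (S596, F2280). Machine vertices: (26.39,121.33) → (53.77,121.33) → (53.77,79.71) → (26.39,79.71) → (26.39,121.33). Closed: final G1 returns to the first vertex.

**Shape 4** — `<path>` quadratic bezier, stroke `#ff00ff` → score (S596, F2280). Control points (SVG): P0=(24.15,93.04), P1=(44.88,84.19), P2=(30.01,62.53); sampled at t=k/5. Machine vertices: (24.15,44.47) → (31.02,48.52) → (35.04,53.60) → (36.21,59.70) → (34.53,66.83) → (30.01,74.98). Open path.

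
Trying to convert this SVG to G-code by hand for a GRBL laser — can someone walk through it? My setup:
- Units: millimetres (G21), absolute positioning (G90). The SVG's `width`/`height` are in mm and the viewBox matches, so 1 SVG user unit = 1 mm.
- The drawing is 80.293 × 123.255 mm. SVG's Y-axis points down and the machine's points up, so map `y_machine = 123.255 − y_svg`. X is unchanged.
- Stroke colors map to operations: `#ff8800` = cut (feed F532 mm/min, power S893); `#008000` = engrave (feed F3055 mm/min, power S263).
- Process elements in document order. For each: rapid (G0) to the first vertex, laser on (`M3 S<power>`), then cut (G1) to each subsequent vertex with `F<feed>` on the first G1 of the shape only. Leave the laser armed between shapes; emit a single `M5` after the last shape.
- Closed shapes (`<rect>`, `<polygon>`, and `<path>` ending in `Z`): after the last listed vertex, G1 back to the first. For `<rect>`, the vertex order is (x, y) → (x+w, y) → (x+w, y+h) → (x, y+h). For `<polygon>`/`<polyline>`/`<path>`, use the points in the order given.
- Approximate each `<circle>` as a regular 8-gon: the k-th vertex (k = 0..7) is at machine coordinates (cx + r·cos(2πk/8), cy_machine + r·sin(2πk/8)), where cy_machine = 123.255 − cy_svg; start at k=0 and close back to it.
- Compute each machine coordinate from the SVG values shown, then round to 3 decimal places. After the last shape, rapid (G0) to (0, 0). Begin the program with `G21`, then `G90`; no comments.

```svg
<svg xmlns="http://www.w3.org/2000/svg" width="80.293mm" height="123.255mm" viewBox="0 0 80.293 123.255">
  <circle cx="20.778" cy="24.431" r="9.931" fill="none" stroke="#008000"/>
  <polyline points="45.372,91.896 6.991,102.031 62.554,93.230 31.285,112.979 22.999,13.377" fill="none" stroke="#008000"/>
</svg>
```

Since the viewBox matches the mm dimensions, user units are millimetres directly. The only transform is the Y-flip y_m = 123.255 − y_svg.

Shape 1 is a circle drawn with `<circle>`. Its stroke #008000 means engrave at S263, F3055. After flipping Y the toolpath is (30.709,98.824) → (27.800,105.846) → (20.778,108.755) → (13.756,105.846) → (10.847,98.824) → (13.756,91.802) → (20.778,88.893) → (27.800,91.802) → (30.709,98.824), returning to the start.

Shape 2 is a open polyline drawn with `<polyline>`. Its stroke #008000 means engrave at S263, F3055. After flipping Y the toolpath is (45.372,31.359) → (6.991,21.224) → (62.554,30.025) → (31.285,10.276) → (22.999,109.878).

G21
G90
G0 X30.709 Y98.824
M3 S263
G1 X27.800 Y105.846 F3055
G1 X20.778 Y108.755
G1 X13.756 Y105.846
G1 X10.847 Y98.824
G1 X13.756 Y91.802
G1 X20.778 Y88.893
G1 X27.800 Y91.802
G1 X30.709 Y98.824
G0 X45.372 Y31.359
M3 S263
G1 X6.991 Y21.224 F3055
G1 X62.554 Y30.025
G1 X31.285 Y10.276
G1 X22.999 Y109.878
M5
G0 X0.000 Y0.000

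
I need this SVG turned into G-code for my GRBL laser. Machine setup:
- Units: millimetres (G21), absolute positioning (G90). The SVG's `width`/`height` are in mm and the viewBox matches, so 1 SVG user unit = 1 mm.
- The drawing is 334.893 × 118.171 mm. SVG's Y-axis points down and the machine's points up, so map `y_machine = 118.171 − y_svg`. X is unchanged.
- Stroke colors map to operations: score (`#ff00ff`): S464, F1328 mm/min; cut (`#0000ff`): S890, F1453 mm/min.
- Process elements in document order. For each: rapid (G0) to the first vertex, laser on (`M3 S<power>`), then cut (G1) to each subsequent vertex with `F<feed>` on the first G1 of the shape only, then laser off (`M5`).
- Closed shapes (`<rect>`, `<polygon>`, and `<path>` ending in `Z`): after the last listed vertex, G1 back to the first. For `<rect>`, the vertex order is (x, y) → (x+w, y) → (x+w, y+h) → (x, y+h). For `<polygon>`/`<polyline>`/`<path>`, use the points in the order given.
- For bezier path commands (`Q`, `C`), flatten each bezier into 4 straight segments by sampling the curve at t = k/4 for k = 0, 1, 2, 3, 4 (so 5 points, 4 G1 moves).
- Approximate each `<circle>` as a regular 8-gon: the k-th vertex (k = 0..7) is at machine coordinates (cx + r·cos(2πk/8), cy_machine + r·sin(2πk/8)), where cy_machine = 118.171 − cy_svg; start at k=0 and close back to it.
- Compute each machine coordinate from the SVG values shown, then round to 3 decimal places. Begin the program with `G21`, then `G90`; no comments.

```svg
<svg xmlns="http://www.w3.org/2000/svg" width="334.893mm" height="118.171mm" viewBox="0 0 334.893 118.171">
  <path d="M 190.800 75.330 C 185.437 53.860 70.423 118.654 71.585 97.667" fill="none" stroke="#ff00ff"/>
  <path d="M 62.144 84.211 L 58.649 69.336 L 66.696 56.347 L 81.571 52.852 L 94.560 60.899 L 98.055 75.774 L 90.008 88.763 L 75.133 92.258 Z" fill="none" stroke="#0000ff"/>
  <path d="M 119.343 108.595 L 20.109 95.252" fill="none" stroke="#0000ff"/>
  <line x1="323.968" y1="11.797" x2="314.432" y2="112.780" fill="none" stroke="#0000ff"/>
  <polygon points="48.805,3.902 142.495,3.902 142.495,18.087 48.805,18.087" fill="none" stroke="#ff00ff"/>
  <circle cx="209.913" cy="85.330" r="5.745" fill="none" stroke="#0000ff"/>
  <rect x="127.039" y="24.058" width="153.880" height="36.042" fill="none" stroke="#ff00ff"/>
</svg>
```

Since the viewBox matches the mm dimensions, user units are millimetres directly. The only transform is the Y-flip y_m = 118.171 − y_svg.

Shape 1 is a cubic bezier drawn with `<path>`. Its stroke #ff00ff means score at S464, F1328. After flipping Y the toolpath is (190.800,42.841) → (169.747,45.457) → (128.746,31.854) → (88.968,18.159) → (71.585,20.504).

Shape 2 is a regular polygon drawn with `<path>`. Its stroke #0000ff means cut at S890, F1453. After flipping Y the toolpath is (62.144,33.960) → (58.649,48.835) → (66.696,61.824) → (81.571,65.319) → (94.560,57.272) → (98.055,42.397) → (90.008,29.408) → (75.133,25.913) → (62.144,33.960), returning to the start.

Shape 3 is a line segment drawn with `<path>`. Its stroke #0000ff means cut at S890, F1453. After flipping Y the toolpath is (119.343,9.576) → (20.109,22.919).

Shape 4 is a line segment drawn with `<line>`. Its stroke #0000ff means cut at S890, F1453. After flipping Y the toolpath is (323.968,106.374) → (314.432,5.391).

Shape 5 is a rectangle drawn with `<polygon>`. Its stroke #ff00ff means score at S464, F1328. After flipping Y the toolpath is (48.805,114.269) → (142.495,114.269) → (142.495,100.084) → (48.805,100.084) → (48.805,114.269), returning to the start.

Shape 6 is a circle drawn with `<circle>`. Its stroke #0000ff means cut at S890, F1453. After flipping Y the toolpath is (215.658,32.841) → (213.975,36.903) → (209.913,38.586) → (205.851,36.903) → (204.168,32.841) → (205.851,28.779) → (209.913,27.096) → (213.975,28.779) → (215.658,32.841), returning to the start.

Shape 7 is a rectangle drawn with `<rect>`. Its stroke #ff00ff means score at S464, F1328. After flipping Y the toolpath is (127.039,94.113) → (280.919,94.113) → (280.919,58.071) → (127.039,58.071) → (127.039,94.113), returning to the start.

G21
G90
G0 X190.800 Y42.841
M3 S464
G1 X169.747 Y45.457 F1328
G1 X128.746 Y31.854
G1 X88.968 Y18.159
G1 X71.585 Y20.504
M5
G0 X62.144 Y33.960
M3 S890
G1 X58.649 Y48.835 F1453
G1 X66.696 Y61.824
G1 X81.571 Y65.319
G1 X94.560 Y57.272
G1 X98.055 Y42.397
G1 X90.008 Y29.408
G1 X75.133 Y25.913
G1 X62.144 Y33.960
M5
G0 X119.343 Y9.576
M3 S890
G1 X20.109 Y22.919 F1453
M5
G0 X323.968 Y106.374
M3 S890
G1 X314.432 Y5.391 F1453
M5
G0 X48.805 Y114.269
M3 S464
G1 X142.495 Y114.269 F1328
G1 X142.495 Y100.084
G1 X48.805 Y100.084
G1 X48.805 Y114.269
M5
G0 X215.658 Y32.841
M3 S890
G1 X213.975 Y36.903 F1453
G1 X209.913 Y38.586
G1 X205.851 Y36.903
G1 X204.168 Y32.841
G1 X205.851 Y28.779
G1 X209.913 Y27.096
G1 X213.975 Y28.779
G1 X215.658 Y32.841
M5
G0 X127.039 Y94.113
M3 S464
G1 X280.919 Y94.113 F1328
G1 X280.919 Y58.071
G1 X127.039 Y58.071
G1 X127.039 Y94.113
M5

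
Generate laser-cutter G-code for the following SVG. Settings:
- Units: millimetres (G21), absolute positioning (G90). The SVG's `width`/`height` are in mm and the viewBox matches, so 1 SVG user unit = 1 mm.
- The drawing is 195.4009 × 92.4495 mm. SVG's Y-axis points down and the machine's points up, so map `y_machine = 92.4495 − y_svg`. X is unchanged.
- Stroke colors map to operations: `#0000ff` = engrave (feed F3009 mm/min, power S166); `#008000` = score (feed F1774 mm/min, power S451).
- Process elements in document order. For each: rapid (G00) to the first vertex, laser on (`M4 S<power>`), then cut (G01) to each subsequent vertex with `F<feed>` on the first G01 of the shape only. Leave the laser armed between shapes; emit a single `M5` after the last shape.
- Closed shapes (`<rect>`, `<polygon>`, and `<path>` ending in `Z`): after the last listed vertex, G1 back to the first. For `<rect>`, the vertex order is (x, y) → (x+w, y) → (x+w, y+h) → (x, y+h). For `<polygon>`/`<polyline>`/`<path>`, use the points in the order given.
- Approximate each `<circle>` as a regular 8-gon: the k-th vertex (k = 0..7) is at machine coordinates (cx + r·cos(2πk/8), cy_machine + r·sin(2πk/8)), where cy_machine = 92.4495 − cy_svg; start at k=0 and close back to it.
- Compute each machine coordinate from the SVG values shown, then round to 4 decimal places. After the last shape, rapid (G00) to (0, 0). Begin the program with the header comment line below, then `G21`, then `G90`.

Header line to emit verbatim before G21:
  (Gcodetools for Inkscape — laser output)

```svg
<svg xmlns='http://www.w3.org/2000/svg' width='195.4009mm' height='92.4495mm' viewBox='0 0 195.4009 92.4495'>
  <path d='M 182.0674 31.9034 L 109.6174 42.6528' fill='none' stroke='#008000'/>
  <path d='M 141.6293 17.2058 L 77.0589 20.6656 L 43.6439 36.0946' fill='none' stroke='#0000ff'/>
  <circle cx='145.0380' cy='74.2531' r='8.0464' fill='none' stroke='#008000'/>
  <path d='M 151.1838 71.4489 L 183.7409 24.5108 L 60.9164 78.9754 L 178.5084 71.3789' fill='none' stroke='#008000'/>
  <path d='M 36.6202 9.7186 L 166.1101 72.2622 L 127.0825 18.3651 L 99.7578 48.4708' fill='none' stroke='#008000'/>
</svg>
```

1 u = 1 mm; y_m = 92.4495 − y.

[1] `<path>` line segment, #008000→score S451 F1774: (182.0674,60.5461) → (109.6174,49.7967)

[2] `<path>` open polyline, #0000ff→engrave S166 F3009: (141.6293,75.2437) → (77.0589,71.7839) → (43.6439,56.3549)

[3] `<circle>` circle, #008000→score S451 F1774: (153.0844,18.1964) → (150.7277,23.8861) → (145.0380,26.2428) → (139.3483,23.8861) → (136.9916,18.1964) → (139.3483,12.5067) → (145.0380,10.1500) → (150.7277,12.5067) → (153.0844,18.1964) (closed)

[4] `<path>` open polyline, #008000→score S451 F1774: (151.1838,21.0006) → (183.7409,67.9387) → (60.9164,13.4741) → (178.5084,21.0706)

[5] `<path>` open polyline, #008000→score S451 F1774: (36.6202,82.7309) → (166.1101,20.1873) → (127.0825,74.0844) → (99.7578,43.9787)

(Gcodetools for Inkscape — laser output)
G21
G90
G00 X182.0674 Y60.5461
M4 S451
G01 X109.6174 Y49.7967 F1774
G00 X141.6293 Y75.2437
M4 S166
G01 X77.0589 Y71.7839 F3009
G01 X43.6439 Y56.3549
G00 X153.0844 Y18.1964
M4 S451
G01 X150.7277 Y23.8861 F1774
G01 X145.0380 Y26.2428
G01 X139.3483 Y23.8861
G01 X136.9916 Y18.1964
G01 X139.3483 Y12.5067
G01 X145.0380 Y10.1500
G01 X150.7277 Y12.5067
G01 X153.0844 Y18.1964
G00 X151.1838 Y21.0006
M4 S451
G01 X183.7409 Y67.9387 F1774
G01 X60.9164 Y13.4741
G01 X178.5084 Y21.0706
G00 X36.6202 Y82.7309
M4 S451
G01 X166.1101 Y20.1873 F1774
G01 X127.0825 Y74.0844
G01 X99.7578 Y43.9787
M5
G00 X0.0000 Y0.0000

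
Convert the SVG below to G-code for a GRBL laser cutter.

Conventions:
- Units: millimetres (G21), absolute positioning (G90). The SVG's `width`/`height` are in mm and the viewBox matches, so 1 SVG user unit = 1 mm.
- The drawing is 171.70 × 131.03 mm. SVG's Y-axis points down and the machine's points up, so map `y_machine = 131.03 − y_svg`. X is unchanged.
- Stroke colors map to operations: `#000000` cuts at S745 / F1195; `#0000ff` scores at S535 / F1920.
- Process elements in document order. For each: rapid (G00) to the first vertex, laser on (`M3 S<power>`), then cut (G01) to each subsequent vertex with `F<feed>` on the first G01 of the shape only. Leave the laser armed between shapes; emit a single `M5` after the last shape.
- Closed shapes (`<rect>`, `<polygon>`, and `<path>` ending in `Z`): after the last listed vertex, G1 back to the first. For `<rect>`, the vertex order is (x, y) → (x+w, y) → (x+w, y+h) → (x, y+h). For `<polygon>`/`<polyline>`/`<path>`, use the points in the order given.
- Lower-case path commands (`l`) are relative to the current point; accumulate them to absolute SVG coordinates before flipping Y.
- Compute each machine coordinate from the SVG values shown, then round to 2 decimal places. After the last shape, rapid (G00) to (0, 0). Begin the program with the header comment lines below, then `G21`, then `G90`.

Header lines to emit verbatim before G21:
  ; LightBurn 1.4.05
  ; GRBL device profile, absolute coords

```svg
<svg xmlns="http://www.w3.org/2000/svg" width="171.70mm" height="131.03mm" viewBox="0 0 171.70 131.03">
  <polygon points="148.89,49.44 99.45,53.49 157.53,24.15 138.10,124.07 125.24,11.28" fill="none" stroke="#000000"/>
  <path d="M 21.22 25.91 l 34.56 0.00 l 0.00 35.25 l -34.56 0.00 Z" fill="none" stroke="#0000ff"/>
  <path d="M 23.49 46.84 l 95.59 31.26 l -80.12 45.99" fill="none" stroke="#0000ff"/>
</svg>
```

; LightBurn 1.4.05
; GRBL device profile, absolute coords
G21
G90
G00 X148.89 Y81.59
M3 S745
G01 X99.45 Y77.54 F1195
G01 X157.53 Y106.88
G01 X138.10 Y6.96
G01 X125.24 Y119.75
G01 X148.89 Y81.59
G00 X21.22 Y105.12
M3 S535
G01 X55.78 Y105.12 F1920
G01 X55.78 Y69.87
G01 X21.22 Y69.87
G01 X21.22 Y105.12
G00 X23.49 Y84.19
M3 S535
G01 X119.08 Y52.93 F1920
G01 X38.96 Y6.94
M5
G00 X0.00 Y0.00

viewBox `0 0 171.70 131.03` with mm width/height → 1 unit = 1 mm. Flip: y_m = 131.03 − y_svg.

**Shape 1** — `<polygon>` closed polygon, stroke `#000000` → cut (S745, F1195). Machine vertices: (148.89,81.59) → (99.45,77.54) → (157.53,106.88) → (138.10,6.96) → (125.24,119.75) → (148.89,81.59). Closed: final G1 returns to the first vertex.

**Shape 2** — `<path>` rectangle, stroke `#0000ff` → score (S535, F1920). Machine vertices: (21.22,105.12) → (55.78,105.12) → (55.78,69.87) → (21.22,69.87) → (21.22,105.12). Closed: final G1 returns to the first vertex.

**Shape 3** — `<path>` open polyline, stroke `#0000ff` → score (S535, F1920). Machine vertices: (23.49,84.19) → (119.08,52.93) → (38.96,6.94). Open path.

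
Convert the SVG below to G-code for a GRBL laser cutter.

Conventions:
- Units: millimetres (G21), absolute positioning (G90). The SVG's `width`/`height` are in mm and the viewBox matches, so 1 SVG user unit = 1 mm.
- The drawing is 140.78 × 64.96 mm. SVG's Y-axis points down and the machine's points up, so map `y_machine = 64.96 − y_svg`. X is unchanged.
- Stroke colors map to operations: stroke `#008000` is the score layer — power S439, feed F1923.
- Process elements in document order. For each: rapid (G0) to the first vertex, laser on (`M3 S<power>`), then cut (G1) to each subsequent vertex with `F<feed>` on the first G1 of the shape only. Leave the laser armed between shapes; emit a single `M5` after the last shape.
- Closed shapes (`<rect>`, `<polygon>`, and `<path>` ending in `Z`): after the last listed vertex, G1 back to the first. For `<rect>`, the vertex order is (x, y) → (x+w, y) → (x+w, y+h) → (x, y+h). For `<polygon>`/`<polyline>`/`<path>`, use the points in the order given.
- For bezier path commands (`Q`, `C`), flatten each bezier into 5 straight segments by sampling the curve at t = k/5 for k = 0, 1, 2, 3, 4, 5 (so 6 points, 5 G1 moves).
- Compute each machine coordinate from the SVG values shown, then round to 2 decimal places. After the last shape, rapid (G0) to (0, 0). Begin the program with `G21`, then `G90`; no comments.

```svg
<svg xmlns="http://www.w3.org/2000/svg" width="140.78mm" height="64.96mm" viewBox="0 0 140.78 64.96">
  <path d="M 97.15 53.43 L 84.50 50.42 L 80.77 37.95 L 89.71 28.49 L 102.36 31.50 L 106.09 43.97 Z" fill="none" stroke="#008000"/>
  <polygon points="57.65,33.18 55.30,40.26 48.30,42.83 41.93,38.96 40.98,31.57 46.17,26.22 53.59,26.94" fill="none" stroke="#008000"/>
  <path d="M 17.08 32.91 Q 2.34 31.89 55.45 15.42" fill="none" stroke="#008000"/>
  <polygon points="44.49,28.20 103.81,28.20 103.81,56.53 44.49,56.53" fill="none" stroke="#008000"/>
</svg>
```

Since the viewBox matches the mm dimensions, user units are millimetres directly. The only transform is the Y-flip y_m = 64.96 − y_svg.

Shape 1 is a regular polygon drawn with `<path>`. Its stroke #008000 means score at S439, F1923. After flipping Y the toolpath is (97.15,11.53) → (84.50,14.54) → (80.77,27.01) → (89.71,36.47) → (102.36,33.46) → (106.09,20.99) → (97.15,11.53), returning to the start.

Shape 2 is a regular polygon drawn with `<polygon>`. Its stroke #008000 means score at S439, F1923. After flipping Y the toolpath is (57.65,31.78) → (55.30,24.70) → (48.30,22.13) → (41.93,26.00) → (40.98,33.39) → (46.17,38.74) → (53.59,38.02) → (57.65,31.78), returning to the start.

Shape 3 is a quadratic bezier drawn with `<path>`. Its stroke #008000 means score at S439, F1923. After flipping Y the toolpath is (17.08,32.05) → (13.90,33.08) → (16.14,35.34) → (23.82,38.84) → (36.92,43.57) → (55.45,49.54).

Shape 4 is a rectangle drawn with `<polygon>`. Its stroke #008000 means score at S439, F1923. After flipping Y the toolpath is (44.49,36.76) → (103.81,36.76) → (103.81,8.43) → (44.49,8.43) → (44.49,36.76), returning to the start.

G21
G90
G0 X97.15 Y11.53
M3 S439
G1 X84.50 Y14.54 F1923
G1 X80.77 Y27.01
G1 X89.71 Y36.47
G1 X102.36 Y33.46
G1 X106.09 Y20.99
G1 X97.15 Y11.53
G0 X57.65 Y31.78
M3 S439
G1 X55.30 Y24.70 F1923
G1 X48.30 Y22.13
G1 X41.93 Y26.00
G1 X40.98 Y33.39
G1 X46.17 Y38.74
G1 X53.59 Y38.02
G1 X57.65 Y31.78
G0 X17.08 Y32.05
M3 S439
G1 X13.90 Y33.08 F1923
G1 X16.14 Y35.34
G1 X23.82 Y38.84
G1 X36.92 Y43.57
G1 X55.45 Y49.54
G0 X44.49 Y36.76
M3 S439
G1 X103.81 Y36.76 F1923
G1 X103.81 Y8.43
G1 X44.49 Y8.43
G1 X44.49 Y36.76
M5
G0 X0.00 Y0.00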